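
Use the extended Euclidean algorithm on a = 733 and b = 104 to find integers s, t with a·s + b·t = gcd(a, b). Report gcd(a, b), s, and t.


Euclidean algorithm on (733, 104) — divide until remainder is 0:
  733 = 7 · 104 + 5
  104 = 20 · 5 + 4
  5 = 1 · 4 + 1
  4 = 4 · 1 + 0
gcd(733, 104) = 1.
Track Bezout coefficients alongside the remainders: start with r₀ = 733 = a·1 + b·0 (s = 1, t = 0) and r₁ = 104 = a·0 + b·1 (s = 0, t = 1); each new remainder r_{k+1} = r_{k-1} − q_k·r_k inherits s_{k+1} = s_{k-1} − q_k·s_k, t_{k+1} = t_{k-1} − q_k·t_k, so r_k = a·s_k + b·t_k at every step:
  q = 7: r = 5, s = 1 − 7·0 = 1, t = 0 − 7·1 = -7  (check: 733·1 + 104·(-7) = 5)
  q = 20: r = 4, s = 0 − 20·1 = -20, t = 1 − 20·(-7) = 141  (check: 733·(-20) + 104·141 = 4)
  q = 1: r = 1, s = 1 − 1·(-20) = 21, t = -7 − 1·141 = -148  (check: 733·21 + 104·(-148) = 1)
The row with r = 1 (the gcd) gives the Bezout coefficients s = 21, t = -148.
Result: 733 · (21) + 104 · (-148) = 1.

gcd(733, 104) = 1; s = 21, t = -148 (check: 733·21 + 104·(-148) = 1).


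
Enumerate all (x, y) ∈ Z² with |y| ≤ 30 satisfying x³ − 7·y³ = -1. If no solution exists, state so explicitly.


The equation is x³ - 7y³ = -1. For fixed y, x³ = 7·y³ − 1, so a solution requires the RHS to be a perfect cube.
Strategy: iterate y from -30 to 30, compute RHS = 7·y³ − 1, and check whether it is a (positive or negative) perfect cube.
Check small values of y:
  y = 0: RHS = -1 = (-1)³ ⇒ x = -1 works.
  y = 1: RHS = 6 is not a perfect cube.
  y = -1: RHS = -8 = (-2)³ ⇒ x = -2 works.
  y = 2: RHS = 55 is not a perfect cube.
  y = -2: RHS = -57 is not a perfect cube.
  y = 3: RHS = 188 is not a perfect cube.
  y = -3: RHS = -190 is not a perfect cube.
Continuing the search up to |y| = 30 finds no further solutions beyond those listed.
Collected solutions: (-1, 0), (-2, -1).

Solutions (with |y| ≤ 30): (-1, 0), (-2, -1).


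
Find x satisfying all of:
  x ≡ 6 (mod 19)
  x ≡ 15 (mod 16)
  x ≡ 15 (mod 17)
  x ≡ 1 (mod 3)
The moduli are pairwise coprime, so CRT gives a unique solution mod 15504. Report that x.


Product of moduli M = 19 · 16 · 17 · 3 = 15504.
Merge one congruence at a time:
  Start: x ≡ 6 (mod 19).
  Combine with x ≡ 15 (mod 16); new modulus lcm = 304.
    Write x = 6 + 19·t and substitute into x ≡ 15 (mod 16): 19·t ≡ 15 − 6 = 9 (mod 16).
    Reduce coefficients mod 16: 3·t ≡ 9 (mod 16).
    The inverse of 3 mod 16 is 11 (since 3·11 = 33 = 2·16 + 1), so t ≡ 11·9 = 99 ≡ 3 (mod 16).
    Then x = 6 + 19·3 = 63, valid modulo lcm(19, 16) = 304: x ≡ 63 (mod 304).
  Combine with x ≡ 15 (mod 17); new modulus lcm = 5168.
    Write x = 63 + 304·t and substitute into x ≡ 15 (mod 17): 304·t ≡ 15 − 63 = -48 (mod 17).
    Reduce coefficients mod 17: 15·t ≡ 3 (mod 17).
    The inverse of 15 mod 17 is 8 (since 15·8 = 120 = 7·17 + 1), so t ≡ 8·3 = 24 ≡ 7 (mod 17).
    Then x = 63 + 304·7 = 2191, valid modulo lcm(304, 17) = 5168: x ≡ 2191 (mod 5168).
  Combine with x ≡ 1 (mod 3); new modulus lcm = 15504.
    Write x = 2191 + 5168·t and substitute into x ≡ 1 (mod 3): 5168·t ≡ 1 − 2191 = -2190 (mod 3).
    Reduce coefficients mod 3: 2·t ≡ 0 (mod 3).
    The inverse of 2 mod 3 is 2 (since 2·2 = 4 = 1·3 + 1), so t ≡ 2·0 = 0 ≡ 0 (mod 3).
    Then x = 2191 + 5168·0 = 2191, valid modulo lcm(5168, 3) = 15504: x ≡ 2191 (mod 15504).
Verify against each original: 2191 mod 19 = 6, 2191 mod 16 = 15, 2191 mod 17 = 15, 2191 mod 3 = 1.

x ≡ 2191 (mod 15504).


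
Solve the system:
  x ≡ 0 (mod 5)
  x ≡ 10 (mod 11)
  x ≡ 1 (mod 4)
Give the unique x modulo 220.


Moduli 5, 11, 4 are pairwise coprime; by CRT there is a unique solution modulo M = 5 · 11 · 4 = 220.
Solve pairwise, accumulating the modulus:
  Start with x ≡ 0 (mod 5).
  Combine with x ≡ 10 (mod 11): since gcd(5, 11) = 1, we get a unique residue mod 55.
    Write x = 0 + 5·t and substitute into x ≡ 10 (mod 11): 5·t ≡ 10 − 0 = 10 (mod 11).
    The inverse of 5 mod 11 is 9 (since 5·9 = 45 = 4·11 + 1), so t ≡ 9·10 = 90 ≡ 2 (mod 11).
    Then x = 0 + 5·2 = 10, valid modulo lcm(5, 11) = 55: x ≡ 10 (mod 55).
  Combine with x ≡ 1 (mod 4): since gcd(55, 4) = 1, we get a unique residue mod 220.
    Write x = 10 + 55·t and substitute into x ≡ 1 (mod 4): 55·t ≡ 1 − 10 = -9 (mod 4).
    Reduce coefficients mod 4: 3·t ≡ 3 (mod 4).
    The inverse of 3 mod 4 is 3 (since 3·3 = 9 = 2·4 + 1), so t ≡ 3·3 = 9 ≡ 1 (mod 4).
    Then x = 10 + 55·1 = 65, valid modulo lcm(55, 4) = 220: x ≡ 65 (mod 220).
Verify: 65 mod 5 = 0 ✓, 65 mod 11 = 10 ✓, 65 mod 4 = 1 ✓.

x ≡ 65 (mod 220).


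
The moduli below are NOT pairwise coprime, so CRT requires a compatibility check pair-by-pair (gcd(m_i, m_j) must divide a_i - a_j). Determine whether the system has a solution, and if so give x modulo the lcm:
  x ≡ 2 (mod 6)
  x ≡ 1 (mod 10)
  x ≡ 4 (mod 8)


Moduli 6, 10, 8 are not pairwise coprime, so CRT works modulo lcm(m_i) when all pairwise compatibility conditions hold.
Pairwise compatibility: gcd(m_i, m_j) must divide a_i - a_j for every pair.
Merge one congruence at a time:
  Start: x ≡ 2 (mod 6).
  Combine with x ≡ 1 (mod 10): gcd(6, 10) = 2, and 1 - 2 = -1 is NOT divisible by 2.
    ⇒ system is inconsistent (no integer solution).

No solution (the system is inconsistent).


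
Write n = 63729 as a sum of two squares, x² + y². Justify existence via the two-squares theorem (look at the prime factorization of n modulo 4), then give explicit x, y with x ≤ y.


Step 1: Factor n = 63729 = 3^2 · 73 · 97.
Step 2: Check the mod-4 condition on each prime factor: 3 ≡ 3 (mod 4), exponent 2 (must be even); 73 ≡ 1 (mod 4), exponent 1; 97 ≡ 1 (mod 4), exponent 1.
All primes ≡ 3 (mod 4) appear to even exponent (or don't appear), so by the two-squares theorem n IS expressible as a sum of two squares.
Step 3: Build a representation. Group n = k² · m with k = 3 and m = 73 · 97 = 7081 (a product of primes ≡ 1 (mod 4)); a representation of m scales to one of n via (k·x)² + (k·y)² = k²(x² + y²). Each prime p ≡ 1 (mod 4) is itself a sum of two squares; find a² by testing p − a² for a perfect square:
  73: 73 − 1² = 72, 73 − 2² = 69, 73 − 3² = 64 = 8² ⇒ 73 = 3² + 8².
  97: 97 − 1² = 96, 97 − 2² = 93, 97 − 3² = 88, 97 − 4² = 81 = 9² ⇒ 97 = 4² + 9².
  Combine using the Brahmagupta–Fibonacci identity (a² + b²)(c² + d²) = (ac − bd)² + (ad + bc)² = (ac + bd)² + (ad − bc)²:
  73 · 97 = 7081: from (3² + 8²)(4² + 9²), take (3·4 − 8·9, 3·9 + 8·4) = (12 − 72, 27 + 32) = (-60, 59); dropping signs (only squares matter) gives (60, 59); check 60² + 59² = 3600 + 3481 = 7081 ✓.
  Scale by k = 3: (3·60, 3·59) = (180, 177).
Step 4: Order so x ≤ y and verify: 177² + 180² = 31329 + 32400 = 63729 = n. ✓

n = 63729 = 177² + 180² (one valid representation with x ≤ y).


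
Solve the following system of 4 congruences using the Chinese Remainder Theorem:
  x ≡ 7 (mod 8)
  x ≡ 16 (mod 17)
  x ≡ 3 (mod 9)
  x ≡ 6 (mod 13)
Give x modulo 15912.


Product of moduli M = 8 · 17 · 9 · 13 = 15912.
Merge one congruence at a time:
  Start: x ≡ 7 (mod 8).
  Combine with x ≡ 16 (mod 17); new modulus lcm = 136.
    Write x = 7 + 8·t and substitute into x ≡ 16 (mod 17): 8·t ≡ 16 − 7 = 9 (mod 17).
    The inverse of 8 mod 17 is 15 (since 8·15 = 120 = 7·17 + 1), so t ≡ 15·9 = 135 ≡ 16 (mod 17).
    Then x = 7 + 8·16 = 135, valid modulo lcm(8, 17) = 136: x ≡ 135 (mod 136).
  Combine with x ≡ 3 (mod 9); new modulus lcm = 1224.
    Write x = 135 + 136·t and substitute into x ≡ 3 (mod 9): 136·t ≡ 3 − 135 = -132 (mod 9).
    Reduce coefficients mod 9: 1·t ≡ 3 (mod 9).
    So t ≡ 3 (mod 9).
    Then x = 135 + 136·3 = 543, valid modulo lcm(136, 9) = 1224: x ≡ 543 (mod 1224).
  Combine with x ≡ 6 (mod 13); new modulus lcm = 15912.
    Write x = 543 + 1224·t and substitute into x ≡ 6 (mod 13): 1224·t ≡ 6 − 543 = -537 (mod 13).
    Reduce coefficients mod 13: 2·t ≡ 9 (mod 13).
    The inverse of 2 mod 13 is 7 (since 2·7 = 14 = 1·13 + 1), so t ≡ 7·9 = 63 ≡ 11 (mod 13).
    Then x = 543 + 1224·11 = 14007, valid modulo lcm(1224, 13) = 15912: x ≡ 14007 (mod 15912).
Verify against each original: 14007 mod 8 = 7, 14007 mod 17 = 16, 14007 mod 9 = 3, 14007 mod 13 = 6.

x ≡ 14007 (mod 15912).


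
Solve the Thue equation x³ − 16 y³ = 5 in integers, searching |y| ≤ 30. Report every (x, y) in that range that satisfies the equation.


The equation is x³ - 16y³ = 5. For fixed y, x³ = 16·y³ + 5, so a solution requires the RHS to be a perfect cube.
Strategy: iterate y from -30 to 30, compute RHS = 16·y³ + 5, and check whether it is a (positive or negative) perfect cube.
Check small values of y:
  y = 0: RHS = 5 is not a perfect cube.
  y = 1: RHS = 21 is not a perfect cube.
  y = -1: RHS = -11 is not a perfect cube.
  y = 2: RHS = 133 is not a perfect cube.
  y = -2: RHS = -123 is not a perfect cube.
  y = 3: RHS = 437 is not a perfect cube.
  y = -3: RHS = -427 is not a perfect cube.
Continuing the search up to |y| = 30 finds no solutions either.
No (x, y) in the scanned range satisfies the equation.

No integer solutions with |y| ≤ 30.


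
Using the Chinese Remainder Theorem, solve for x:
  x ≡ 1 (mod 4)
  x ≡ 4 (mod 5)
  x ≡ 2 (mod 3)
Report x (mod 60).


Moduli 4, 5, 3 are pairwise coprime; by CRT there is a unique solution modulo M = 4 · 5 · 3 = 60.
Solve pairwise, accumulating the modulus:
  Start with x ≡ 1 (mod 4).
  Combine with x ≡ 4 (mod 5): since gcd(4, 5) = 1, we get a unique residue mod 20.
    Write x = 1 + 4·t and substitute into x ≡ 4 (mod 5): 4·t ≡ 4 − 1 = 3 (mod 5).
    The inverse of 4 mod 5 is 4 (since 4·4 = 16 = 3·5 + 1), so t ≡ 4·3 = 12 ≡ 2 (mod 5).
    Then x = 1 + 4·2 = 9, valid modulo lcm(4, 5) = 20: x ≡ 9 (mod 20).
  Combine with x ≡ 2 (mod 3): since gcd(20, 3) = 1, we get a unique residue mod 60.
    Write x = 9 + 20·t and substitute into x ≡ 2 (mod 3): 20·t ≡ 2 − 9 = -7 (mod 3).
    Reduce coefficients mod 3: 2·t ≡ 2 (mod 3).
    The inverse of 2 mod 3 is 2 (since 2·2 = 4 = 1·3 + 1), so t ≡ 2·2 = 4 ≡ 1 (mod 3).
    Then x = 9 + 20·1 = 29, valid modulo lcm(20, 3) = 60: x ≡ 29 (mod 60).
Verify: 29 mod 4 = 1 ✓, 29 mod 5 = 4 ✓, 29 mod 3 = 2 ✓.

x ≡ 29 (mod 60).


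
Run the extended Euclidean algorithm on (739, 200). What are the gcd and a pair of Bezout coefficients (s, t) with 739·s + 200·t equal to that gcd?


Euclidean algorithm on (739, 200) — divide until remainder is 0:
  739 = 3 · 200 + 139
  200 = 1 · 139 + 61
  139 = 2 · 61 + 17
  61 = 3 · 17 + 10
  17 = 1 · 10 + 7
  10 = 1 · 7 + 3
  7 = 2 · 3 + 1
  3 = 3 · 1 + 0
gcd(739, 200) = 1.
Track Bezout coefficients alongside the remainders: start with r₀ = 739 = a·1 + b·0 (s = 1, t = 0) and r₁ = 200 = a·0 + b·1 (s = 0, t = 1); each new remainder r_{k+1} = r_{k-1} − q_k·r_k inherits s_{k+1} = s_{k-1} − q_k·s_k, t_{k+1} = t_{k-1} − q_k·t_k, so r_k = a·s_k + b·t_k at every step:
  q = 3: r = 139, s = 1 − 3·0 = 1, t = 0 − 3·1 = -3  (check: 739·1 + 200·(-3) = 139)
  q = 1: r = 61, s = 0 − 1·1 = -1, t = 1 − 1·(-3) = 4  (check: 739·(-1) + 200·4 = 61)
  q = 2: r = 17, s = 1 − 2·(-1) = 3, t = -3 − 2·4 = -11  (check: 739·3 + 200·(-11) = 17)
  q = 3: r = 10, s = -1 − 3·3 = -10, t = 4 − 3·(-11) = 37  (check: 739·(-10) + 200·37 = 10)
  q = 1: r = 7, s = 3 − 1·(-10) = 13, t = -11 − 1·37 = -48  (check: 739·13 + 200·(-48) = 7)
  q = 1: r = 3, s = -10 − 1·13 = -23, t = 37 − 1·(-48) = 85  (check: 739·(-23) + 200·85 = 3)
  q = 2: r = 1, s = 13 − 2·(-23) = 59, t = -48 − 2·85 = -218  (check: 739·59 + 200·(-218) = 1)
The row with r = 1 (the gcd) gives the Bezout coefficients s = 59, t = -218.
Result: 739 · (59) + 200 · (-218) = 1.

gcd(739, 200) = 1; s = 59, t = -218 (check: 739·59 + 200·(-218) = 1).


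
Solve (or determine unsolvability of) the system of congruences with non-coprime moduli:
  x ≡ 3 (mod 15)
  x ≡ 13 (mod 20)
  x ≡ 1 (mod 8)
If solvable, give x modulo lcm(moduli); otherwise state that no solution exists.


Moduli 15, 20, 8 are not pairwise coprime, so CRT works modulo lcm(m_i) when all pairwise compatibility conditions hold.
Pairwise compatibility: gcd(m_i, m_j) must divide a_i - a_j for every pair.
Merge one congruence at a time:
  Start: x ≡ 3 (mod 15).
  Combine with x ≡ 13 (mod 20): gcd(15, 20) = 5; 13 - 3 = 10, which IS divisible by 5, so compatible.
    Write x = 3 + 15·t and substitute into x ≡ 13 (mod 20): 15·t ≡ 13 − 3 = 10 (mod 20).
    Divide the congruence (and modulus) by g = 5: 3·t ≡ 2 (mod 4).
    The inverse of 3 mod 4 is 3 (since 3·3 = 9 = 2·4 + 1), so t ≡ 3·2 = 6 ≡ 2 (mod 4).
    Then x = 3 + 15·2 = 33, valid modulo lcm(15, 20) = 60: x ≡ 33 (mod 60).
  Combine with x ≡ 1 (mod 8): gcd(60, 8) = 4; 1 - 33 = -32, which IS divisible by 4, so compatible.
    Write x = 33 + 60·t and substitute into x ≡ 1 (mod 8): 60·t ≡ 1 − 33 = -32 (mod 8).
    Divide the congruence (and modulus) by g = 4: 15·t ≡ -8 (mod 2).
    Reduce coefficients mod 2: 1·t ≡ 0 (mod 2).
    So t ≡ 0 (mod 2).
    Then x = 33 + 60·0 = 33, valid modulo lcm(60, 8) = 120: x ≡ 33 (mod 120).
Verify: 33 mod 15 = 3, 33 mod 20 = 13, 33 mod 8 = 1.

x ≡ 33 (mod 120).


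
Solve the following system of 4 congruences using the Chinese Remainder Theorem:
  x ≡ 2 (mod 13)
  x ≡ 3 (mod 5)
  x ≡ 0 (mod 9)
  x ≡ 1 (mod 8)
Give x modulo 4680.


Product of moduli M = 13 · 5 · 9 · 8 = 4680.
Merge one congruence at a time:
  Start: x ≡ 2 (mod 13).
  Combine with x ≡ 3 (mod 5); new modulus lcm = 65.
    Write x = 2 + 13·t and substitute into x ≡ 3 (mod 5): 13·t ≡ 3 − 2 = 1 (mod 5).
    Reduce coefficients mod 5: 3·t ≡ 1 (mod 5).
    The inverse of 3 mod 5 is 2 (since 3·2 = 6 = 1·5 + 1), so t ≡ 2·1 = 2 ≡ 2 (mod 5).
    Then x = 2 + 13·2 = 28, valid modulo lcm(13, 5) = 65: x ≡ 28 (mod 65).
  Combine with x ≡ 0 (mod 9); new modulus lcm = 585.
    Write x = 28 + 65·t and substitute into x ≡ 0 (mod 9): 65·t ≡ 0 − 28 = -28 (mod 9).
    Reduce coefficients mod 9: 2·t ≡ 8 (mod 9).
    The inverse of 2 mod 9 is 5 (since 2·5 = 10 = 1·9 + 1), so t ≡ 5·8 = 40 ≡ 4 (mod 9).
    Then x = 28 + 65·4 = 288, valid modulo lcm(65, 9) = 585: x ≡ 288 (mod 585).
  Combine with x ≡ 1 (mod 8); new modulus lcm = 4680.
    Write x = 288 + 585·t and substitute into x ≡ 1 (mod 8): 585·t ≡ 1 − 288 = -287 (mod 8).
    Reduce coefficients mod 8: 1·t ≡ 1 (mod 8).
    So t ≡ 1 (mod 8).
    Then x = 288 + 585·1 = 873, valid modulo lcm(585, 8) = 4680: x ≡ 873 (mod 4680).
Verify against each original: 873 mod 13 = 2, 873 mod 5 = 3, 873 mod 9 = 0, 873 mod 8 = 1.

x ≡ 873 (mod 4680).


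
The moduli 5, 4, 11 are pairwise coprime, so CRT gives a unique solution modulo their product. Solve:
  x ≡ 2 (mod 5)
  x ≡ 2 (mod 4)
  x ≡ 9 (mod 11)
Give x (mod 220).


Moduli 5, 4, 11 are pairwise coprime; by CRT there is a unique solution modulo M = 5 · 4 · 11 = 220.
Solve pairwise, accumulating the modulus:
  Start with x ≡ 2 (mod 5).
  Combine with x ≡ 2 (mod 4): since gcd(5, 4) = 1, we get a unique residue mod 20.
    Write x = 2 + 5·t and substitute into x ≡ 2 (mod 4): 5·t ≡ 2 − 2 = 0 (mod 4).
    Reduce coefficients mod 4: 1·t ≡ 0 (mod 4).
    So t ≡ 0 (mod 4).
    Then x = 2 + 5·0 = 2, valid modulo lcm(5, 4) = 20: x ≡ 2 (mod 20).
  Combine with x ≡ 9 (mod 11): since gcd(20, 11) = 1, we get a unique residue mod 220.
    Write x = 2 + 20·t and substitute into x ≡ 9 (mod 11): 20·t ≡ 9 − 2 = 7 (mod 11).
    Reduce coefficients mod 11: 9·t ≡ 7 (mod 11).
    The inverse of 9 mod 11 is 5 (since 9·5 = 45 = 4·11 + 1), so t ≡ 5·7 = 35 ≡ 2 (mod 11).
    Then x = 2 + 20·2 = 42, valid modulo lcm(20, 11) = 220: x ≡ 42 (mod 220).
Verify: 42 mod 5 = 2 ✓, 42 mod 4 = 2 ✓, 42 mod 11 = 9 ✓.

x ≡ 42 (mod 220).


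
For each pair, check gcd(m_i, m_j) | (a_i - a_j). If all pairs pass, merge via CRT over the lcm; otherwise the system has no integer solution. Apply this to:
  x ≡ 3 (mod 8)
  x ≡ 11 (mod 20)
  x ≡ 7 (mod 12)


Moduli 8, 20, 12 are not pairwise coprime, so CRT works modulo lcm(m_i) when all pairwise compatibility conditions hold.
Pairwise compatibility: gcd(m_i, m_j) must divide a_i - a_j for every pair.
Merge one congruence at a time:
  Start: x ≡ 3 (mod 8).
  Combine with x ≡ 11 (mod 20): gcd(8, 20) = 4; 11 - 3 = 8, which IS divisible by 4, so compatible.
    Write x = 3 + 8·t and substitute into x ≡ 11 (mod 20): 8·t ≡ 11 − 3 = 8 (mod 20).
    Divide the congruence (and modulus) by g = 4: 2·t ≡ 2 (mod 5).
    The inverse of 2 mod 5 is 3 (since 2·3 = 6 = 1·5 + 1), so t ≡ 3·2 = 6 ≡ 1 (mod 5).
    Then x = 3 + 8·1 = 11, valid modulo lcm(8, 20) = 40: x ≡ 11 (mod 40).
  Combine with x ≡ 7 (mod 12): gcd(40, 12) = 4; 7 - 11 = -4, which IS divisible by 4, so compatible.
    Write x = 11 + 40·t and substitute into x ≡ 7 (mod 12): 40·t ≡ 7 − 11 = -4 (mod 12).
    Divide the congruence (and modulus) by g = 4: 10·t ≡ -1 (mod 3).
    Reduce coefficients mod 3: 1·t ≡ 2 (mod 3).
    So t ≡ 2 (mod 3).
    Then x = 11 + 40·2 = 91, valid modulo lcm(40, 12) = 120: x ≡ 91 (mod 120).
Verify: 91 mod 8 = 3, 91 mod 20 = 11, 91 mod 12 = 7.

x ≡ 91 (mod 120).


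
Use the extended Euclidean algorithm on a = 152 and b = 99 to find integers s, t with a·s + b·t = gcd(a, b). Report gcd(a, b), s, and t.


Euclidean algorithm on (152, 99) — divide until remainder is 0:
  152 = 1 · 99 + 53
  99 = 1 · 53 + 46
  53 = 1 · 46 + 7
  46 = 6 · 7 + 4
  7 = 1 · 4 + 3
  4 = 1 · 3 + 1
  3 = 3 · 1 + 0
gcd(152, 99) = 1.
Track Bezout coefficients alongside the remainders: start with r₀ = 152 = a·1 + b·0 (s = 1, t = 0) and r₁ = 99 = a·0 + b·1 (s = 0, t = 1); each new remainder r_{k+1} = r_{k-1} − q_k·r_k inherits s_{k+1} = s_{k-1} − q_k·s_k, t_{k+1} = t_{k-1} − q_k·t_k, so r_k = a·s_k + b·t_k at every step:
  q = 1: r = 53, s = 1 − 1·0 = 1, t = 0 − 1·1 = -1  (check: 152·1 + 99·(-1) = 53)
  q = 1: r = 46, s = 0 − 1·1 = -1, t = 1 − 1·(-1) = 2  (check: 152·(-1) + 99·2 = 46)
  q = 1: r = 7, s = 1 − 1·(-1) = 2, t = -1 − 1·2 = -3  (check: 152·2 + 99·(-3) = 7)
  q = 6: r = 4, s = -1 − 6·2 = -13, t = 2 − 6·(-3) = 20  (check: 152·(-13) + 99·20 = 4)
  q = 1: r = 3, s = 2 − 1·(-13) = 15, t = -3 − 1·20 = -23  (check: 152·15 + 99·(-23) = 3)
  q = 1: r = 1, s = -13 − 1·15 = -28, t = 20 − 1·(-23) = 43  (check: 152·(-28) + 99·43 = 1)
The row with r = 1 (the gcd) gives the Bezout coefficients s = -28, t = 43.
Result: 152 · (-28) + 99 · (43) = 1.

gcd(152, 99) = 1; s = -28, t = 43 (check: 152·(-28) + 99·43 = 1).


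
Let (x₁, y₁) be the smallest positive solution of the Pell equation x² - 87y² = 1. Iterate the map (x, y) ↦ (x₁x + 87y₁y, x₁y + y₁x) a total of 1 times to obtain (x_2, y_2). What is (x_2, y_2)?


Step 1: Find the fundamental solution (x₁, y₁) of x² - 87y² = 1.
  Expand √87 as a continued fraction. a₀ = ⌊√87⌋ = 9; iterate m_{k+1} = d_k·a_k − m_k, d_{k+1} = (87 − m_{k+1}²)/d_k, a_{k+1} = ⌊(a₀ + m_{k+1})/d_{k+1}⌋ (starting m₀ = 0, d₀ = 1), with convergents p_k = a_k·p_{k-1} + p_{k-2}, q_k = a_k·q_{k-1} + q_{k-2} (p₋₁ = 1, q₋₁ = 0):
  k = 0: a₀ = 9; p₀/q₀ = 9/1; p₀² − 87·q₀² = 81 − 87 = -6.
  k = 1: m = 9, d = 6, a = ⌊(9 + 9)/6⌋ = 3; p/q = (3·9 + 1)/(3·1 + 0) = 28/3; p² − 87·q² = 784 − 783 = 1.
  The first convergent with p² − 87·q² = 1 gives the fundamental solution (x₁, y₁) = (28, 3).
Step 2: Apply the recurrence (x_{n+1}, y_{n+1}) = (x₁x_n + 87y₁y_n, x₁y_n + y₁x_n) repeatedly.
  From (x_1, y_1) = (28, 3): x_2 = 28·28 + 87·3·3 = 1567; y_2 = 28·3 + 3·28 = 168.
Step 3: Verify x_2² - 87·y_2² = 2455489 - 2455488 = 1 (should be 1). ✓

(x_1, y_1) = (28, 3); (x_2, y_2) = (1567, 168).


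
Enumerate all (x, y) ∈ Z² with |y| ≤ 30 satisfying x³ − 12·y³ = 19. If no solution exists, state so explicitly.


The equation is x³ - 12y³ = 19. For fixed y, x³ = 12·y³ + 19, so a solution requires the RHS to be a perfect cube.
Strategy: iterate y from -30 to 30, compute RHS = 12·y³ + 19, and check whether it is a (positive or negative) perfect cube.
Check small values of y:
  y = 0: RHS = 19 is not a perfect cube.
  y = 1: RHS = 31 is not a perfect cube.
  y = -1: RHS = 7 is not a perfect cube.
  y = 2: RHS = 115 is not a perfect cube.
  y = -2: RHS = -77 is not a perfect cube.
  y = 3: RHS = 343 = (7)³ ⇒ x = 7 works.
  y = -3: RHS = -305 is not a perfect cube.
Continuing the search up to |y| = 30 finds no further solutions beyond those listed.
Collected solutions: (7, 3).

Solutions (with |y| ≤ 30): (7, 3).


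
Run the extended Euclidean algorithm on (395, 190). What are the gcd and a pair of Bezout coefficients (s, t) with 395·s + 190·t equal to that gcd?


Euclidean algorithm on (395, 190) — divide until remainder is 0:
  395 = 2 · 190 + 15
  190 = 12 · 15 + 10
  15 = 1 · 10 + 5
  10 = 2 · 5 + 0
gcd(395, 190) = 5.
Track Bezout coefficients alongside the remainders: start with r₀ = 395 = a·1 + b·0 (s = 1, t = 0) and r₁ = 190 = a·0 + b·1 (s = 0, t = 1); each new remainder r_{k+1} = r_{k-1} − q_k·r_k inherits s_{k+1} = s_{k-1} − q_k·s_k, t_{k+1} = t_{k-1} − q_k·t_k, so r_k = a·s_k + b·t_k at every step:
  q = 2: r = 15, s = 1 − 2·0 = 1, t = 0 − 2·1 = -2  (check: 395·1 + 190·(-2) = 15)
  q = 12: r = 10, s = 0 − 12·1 = -12, t = 1 − 12·(-2) = 25  (check: 395·(-12) + 190·25 = 10)
  q = 1: r = 5, s = 1 − 1·(-12) = 13, t = -2 − 1·25 = -27  (check: 395·13 + 190·(-27) = 5)
The row with r = 5 (the gcd) gives the Bezout coefficients s = 13, t = -27.
Result: 395 · (13) + 190 · (-27) = 5.

gcd(395, 190) = 5; s = 13, t = -27 (check: 395·13 + 190·(-27) = 5).


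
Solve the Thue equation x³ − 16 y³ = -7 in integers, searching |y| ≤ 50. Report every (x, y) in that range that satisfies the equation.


The equation is x³ - 16y³ = -7. For fixed y, x³ = 16·y³ − 7, so a solution requires the RHS to be a perfect cube.
Strategy: iterate y from -50 to 50, compute RHS = 16·y³ − 7, and check whether it is a (positive or negative) perfect cube.
Check small values of y:
  y = 0: RHS = -7 is not a perfect cube.
  y = 1: RHS = 9 is not a perfect cube.
  y = -1: RHS = -23 is not a perfect cube.
  y = 2: RHS = 121 is not a perfect cube.
  y = -2: RHS = -135 is not a perfect cube.
  y = 3: RHS = 425 is not a perfect cube.
  y = -3: RHS = -439 is not a perfect cube.
Continuing the search up to |y| = 50 finds no solutions either.
No (x, y) in the scanned range satisfies the equation.

No integer solutions with |y| ≤ 50.


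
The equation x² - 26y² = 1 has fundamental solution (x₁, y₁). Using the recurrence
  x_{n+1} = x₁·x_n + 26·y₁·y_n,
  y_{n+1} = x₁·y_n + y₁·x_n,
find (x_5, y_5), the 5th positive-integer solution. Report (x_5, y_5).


Step 1: Find the fundamental solution (x₁, y₁) of x² - 26y² = 1.
  Expand √26 as a continued fraction. a₀ = ⌊√26⌋ = 5; iterate m_{k+1} = d_k·a_k − m_k, d_{k+1} = (26 − m_{k+1}²)/d_k, a_{k+1} = ⌊(a₀ + m_{k+1})/d_{k+1}⌋ (starting m₀ = 0, d₀ = 1), with convergents p_k = a_k·p_{k-1} + p_{k-2}, q_k = a_k·q_{k-1} + q_{k-2} (p₋₁ = 1, q₋₁ = 0):
  k = 0: a₀ = 5; p₀/q₀ = 5/1; p₀² − 26·q₀² = 25 − 26 = -1.
  k = 1: m = 5, d = 1, a = ⌊(5 + 5)/1⌋ = 10; p/q = (10·5 + 1)/(10·1 + 0) = 51/10; p² − 26·q² = 2601 − 2600 = 1.
  The first convergent with p² − 26·q² = 1 gives the fundamental solution (x₁, y₁) = (51, 10).
Step 2: Apply the recurrence (x_{n+1}, y_{n+1}) = (x₁x_n + 26y₁y_n, x₁y_n + y₁x_n) repeatedly.
  From (x_1, y_1) = (51, 10): x_2 = 51·51 + 26·10·10 = 5201; y_2 = 51·10 + 10·51 = 1020.
  From (x_2, y_2) = (5201, 1020): x_3 = 51·5201 + 26·10·1020 = 530451; y_3 = 51·1020 + 10·5201 = 104030.
  From (x_3, y_3) = (530451, 104030): x_4 = 51·530451 + 26·10·104030 = 54100801; y_4 = 51·104030 + 10·530451 = 10610040.
  From (x_4, y_4) = (54100801, 10610040): x_5 = 51·54100801 + 26·10·10610040 = 5517751251; y_5 = 51·10610040 + 10·54100801 = 1082120050.
Step 3: Verify x_5² - 26·y_5² = 30445578867912065001 - 30445578867912065000 = 1 (should be 1). ✓

(x_1, y_1) = (51, 10); (x_5, y_5) = (5517751251, 1082120050).


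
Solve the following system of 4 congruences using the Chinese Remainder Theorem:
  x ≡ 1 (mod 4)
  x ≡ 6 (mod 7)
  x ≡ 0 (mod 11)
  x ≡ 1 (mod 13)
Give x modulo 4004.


Product of moduli M = 4 · 7 · 11 · 13 = 4004.
Merge one congruence at a time:
  Start: x ≡ 1 (mod 4).
  Combine with x ≡ 6 (mod 7); new modulus lcm = 28.
    Write x = 1 + 4·t and substitute into x ≡ 6 (mod 7): 4·t ≡ 6 − 1 = 5 (mod 7).
    The inverse of 4 mod 7 is 2 (since 4·2 = 8 = 1·7 + 1), so t ≡ 2·5 = 10 ≡ 3 (mod 7).
    Then x = 1 + 4·3 = 13, valid modulo lcm(4, 7) = 28: x ≡ 13 (mod 28).
  Combine with x ≡ 0 (mod 11); new modulus lcm = 308.
    Write x = 13 + 28·t and substitute into x ≡ 0 (mod 11): 28·t ≡ 0 − 13 = -13 (mod 11).
    Reduce coefficients mod 11: 6·t ≡ 9 (mod 11).
    The inverse of 6 mod 11 is 2 (since 6·2 = 12 = 1·11 + 1), so t ≡ 2·9 = 18 ≡ 7 (mod 11).
    Then x = 13 + 28·7 = 209, valid modulo lcm(28, 11) = 308: x ≡ 209 (mod 308).
  Combine with x ≡ 1 (mod 13); new modulus lcm = 4004.
    Write x = 209 + 308·t and substitute into x ≡ 1 (mod 13): 308·t ≡ 1 − 209 = -208 (mod 13).
    Reduce coefficients mod 13: 9·t ≡ 0 (mod 13).
    The inverse of 9 mod 13 is 3 (since 9·3 = 27 = 2·13 + 1), so t ≡ 3·0 = 0 ≡ 0 (mod 13).
    Then x = 209 + 308·0 = 209, valid modulo lcm(308, 13) = 4004: x ≡ 209 (mod 4004).
Verify against each original: 209 mod 4 = 1, 209 mod 7 = 6, 209 mod 11 = 0, 209 mod 13 = 1.

x ≡ 209 (mod 4004).


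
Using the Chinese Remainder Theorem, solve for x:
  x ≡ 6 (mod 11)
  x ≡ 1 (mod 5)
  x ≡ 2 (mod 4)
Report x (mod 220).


Moduli 11, 5, 4 are pairwise coprime; by CRT there is a unique solution modulo M = 11 · 5 · 4 = 220.
Solve pairwise, accumulating the modulus:
  Start with x ≡ 6 (mod 11).
  Combine with x ≡ 1 (mod 5): since gcd(11, 5) = 1, we get a unique residue mod 55.
    Write x = 6 + 11·t and substitute into x ≡ 1 (mod 5): 11·t ≡ 1 − 6 = -5 (mod 5).
    Reduce coefficients mod 5: 1·t ≡ 0 (mod 5).
    So t ≡ 0 (mod 5).
    Then x = 6 + 11·0 = 6, valid modulo lcm(11, 5) = 55: x ≡ 6 (mod 55).
  Combine with x ≡ 2 (mod 4): since gcd(55, 4) = 1, we get a unique residue mod 220.
    Write x = 6 + 55·t and substitute into x ≡ 2 (mod 4): 55·t ≡ 2 − 6 = -4 (mod 4).
    Reduce coefficients mod 4: 3·t ≡ 0 (mod 4).
    The inverse of 3 mod 4 is 3 (since 3·3 = 9 = 2·4 + 1), so t ≡ 3·0 = 0 ≡ 0 (mod 4).
    Then x = 6 + 55·0 = 6, valid modulo lcm(55, 4) = 220: x ≡ 6 (mod 220).
Verify: 6 mod 11 = 6 ✓, 6 mod 5 = 1 ✓, 6 mod 4 = 2 ✓.

x ≡ 6 (mod 220).


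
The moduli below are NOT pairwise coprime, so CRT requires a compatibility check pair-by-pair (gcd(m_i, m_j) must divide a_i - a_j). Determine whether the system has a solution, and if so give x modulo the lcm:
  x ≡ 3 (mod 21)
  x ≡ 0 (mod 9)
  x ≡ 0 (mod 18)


Moduli 21, 9, 18 are not pairwise coprime, so CRT works modulo lcm(m_i) when all pairwise compatibility conditions hold.
Pairwise compatibility: gcd(m_i, m_j) must divide a_i - a_j for every pair.
Merge one congruence at a time:
  Start: x ≡ 3 (mod 21).
  Combine with x ≡ 0 (mod 9): gcd(21, 9) = 3; 0 - 3 = -3, which IS divisible by 3, so compatible.
    Write x = 3 + 21·t and substitute into x ≡ 0 (mod 9): 21·t ≡ 0 − 3 = -3 (mod 9).
    Divide the congruence (and modulus) by g = 3: 7·t ≡ -1 (mod 3).
    Reduce coefficients mod 3: 1·t ≡ 2 (mod 3).
    So t ≡ 2 (mod 3).
    Then x = 3 + 21·2 = 45, valid modulo lcm(21, 9) = 63: x ≡ 45 (mod 63).
  Combine with x ≡ 0 (mod 18): gcd(63, 18) = 9; 0 - 45 = -45, which IS divisible by 9, so compatible.
    Write x = 45 + 63·t and substitute into x ≡ 0 (mod 18): 63·t ≡ 0 − 45 = -45 (mod 18).
    Divide the congruence (and modulus) by g = 9: 7·t ≡ -5 (mod 2).
    Reduce coefficients mod 2: 1·t ≡ 1 (mod 2).
    So t ≡ 1 (mod 2).
    Then x = 45 + 63·1 = 108, valid modulo lcm(63, 18) = 126: x ≡ 108 (mod 126).
Verify: 108 mod 21 = 3, 108 mod 9 = 0, 108 mod 18 = 0.

x ≡ 108 (mod 126).


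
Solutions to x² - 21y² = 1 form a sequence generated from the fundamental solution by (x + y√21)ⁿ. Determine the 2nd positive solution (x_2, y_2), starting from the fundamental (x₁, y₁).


Step 1: Find the fundamental solution (x₁, y₁) of x² - 21y² = 1.
  Expand √21 as a continued fraction. a₀ = ⌊√21⌋ = 4; iterate m_{k+1} = d_k·a_k − m_k, d_{k+1} = (21 − m_{k+1}²)/d_k, a_{k+1} = ⌊(a₀ + m_{k+1})/d_{k+1}⌋ (starting m₀ = 0, d₀ = 1), with convergents p_k = a_k·p_{k-1} + p_{k-2}, q_k = a_k·q_{k-1} + q_{k-2} (p₋₁ = 1, q₋₁ = 0):
  k = 0: a₀ = 4; p₀/q₀ = 4/1; p₀² − 21·q₀² = 16 − 21 = -5.
  k = 1: m = 4, d = 5, a = ⌊(4 + 4)/5⌋ = 1; p/q = (1·4 + 1)/(1·1 + 0) = 5/1; p² − 21·q² = 25 − 21 = 4.
  k = 2: m = 1, d = 4, a = ⌊(4 + 1)/4⌋ = 1; p/q = (1·5 + 4)/(1·1 + 1) = 9/2; p² − 21·q² = 81 − 84 = -3.
  k = 3: m = 3, d = 3, a = ⌊(4 + 3)/3⌋ = 2; p/q = (2·9 + 5)/(2·2 + 1) = 23/5; p² − 21·q² = 529 − 525 = 4.
  k = 4: m = 3, d = 4, a = ⌊(4 + 3)/4⌋ = 1; p/q = (1·23 + 9)/(1·5 + 2) = 32/7; p² − 21·q² = 1024 − 1029 = -5.
  k = 5: m = 1, d = 5, a = ⌊(4 + 1)/5⌋ = 1; p/q = (1·32 + 23)/(1·7 + 5) = 55/12; p² − 21·q² = 3025 − 3024 = 1.
  The first convergent with p² − 21·q² = 1 gives the fundamental solution (x₁, y₁) = (55, 12).
Step 2: Apply the recurrence (x_{n+1}, y_{n+1}) = (x₁x_n + 21y₁y_n, x₁y_n + y₁x_n) repeatedly.
  From (x_1, y_1) = (55, 12): x_2 = 55·55 + 21·12·12 = 6049; y_2 = 55·12 + 12·55 = 1320.
Step 3: Verify x_2² - 21·y_2² = 36590401 - 36590400 = 1 (should be 1). ✓

(x_1, y_1) = (55, 12); (x_2, y_2) = (6049, 1320).


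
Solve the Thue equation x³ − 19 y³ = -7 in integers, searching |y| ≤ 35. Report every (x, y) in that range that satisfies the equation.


The equation is x³ - 19y³ = -7. For fixed y, x³ = 19·y³ − 7, so a solution requires the RHS to be a perfect cube.
Strategy: iterate y from -35 to 35, compute RHS = 19·y³ − 7, and check whether it is a (positive or negative) perfect cube.
Check small values of y:
  y = 0: RHS = -7 is not a perfect cube.
  y = 1: RHS = 12 is not a perfect cube.
  y = -1: RHS = -26 is not a perfect cube.
  y = 2: RHS = 145 is not a perfect cube.
  y = -2: RHS = -159 is not a perfect cube.
  y = 3: RHS = 506 is not a perfect cube.
  y = -3: RHS = -520 is not a perfect cube.
Continuing the search up to |y| = 35 finds no solutions either.
No (x, y) in the scanned range satisfies the equation.

No integer solutions with |y| ≤ 35.


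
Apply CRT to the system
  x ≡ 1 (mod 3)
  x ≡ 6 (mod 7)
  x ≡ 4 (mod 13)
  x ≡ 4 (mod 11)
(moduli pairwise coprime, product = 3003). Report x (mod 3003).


Product of moduli M = 3 · 7 · 13 · 11 = 3003.
Merge one congruence at a time:
  Start: x ≡ 1 (mod 3).
  Combine with x ≡ 6 (mod 7); new modulus lcm = 21.
    Write x = 1 + 3·t and substitute into x ≡ 6 (mod 7): 3·t ≡ 6 − 1 = 5 (mod 7).
    The inverse of 3 mod 7 is 5 (since 3·5 = 15 = 2·7 + 1), so t ≡ 5·5 = 25 ≡ 4 (mod 7).
    Then x = 1 + 3·4 = 13, valid modulo lcm(3, 7) = 21: x ≡ 13 (mod 21).
  Combine with x ≡ 4 (mod 13); new modulus lcm = 273.
    Write x = 13 + 21·t and substitute into x ≡ 4 (mod 13): 21·t ≡ 4 − 13 = -9 (mod 13).
    Reduce coefficients mod 13: 8·t ≡ 4 (mod 13).
    The inverse of 8 mod 13 is 5 (since 8·5 = 40 = 3·13 + 1), so t ≡ 5·4 = 20 ≡ 7 (mod 13).
    Then x = 13 + 21·7 = 160, valid modulo lcm(21, 13) = 273: x ≡ 160 (mod 273).
  Combine with x ≡ 4 (mod 11); new modulus lcm = 3003.
    Write x = 160 + 273·t and substitute into x ≡ 4 (mod 11): 273·t ≡ 4 − 160 = -156 (mod 11).
    Reduce coefficients mod 11: 9·t ≡ 9 (mod 11).
    The inverse of 9 mod 11 is 5 (since 9·5 = 45 = 4·11 + 1), so t ≡ 5·9 = 45 ≡ 1 (mod 11).
    Then x = 160 + 273·1 = 433, valid modulo lcm(273, 11) = 3003: x ≡ 433 (mod 3003).
Verify against each original: 433 mod 3 = 1, 433 mod 7 = 6, 433 mod 13 = 4, 433 mod 11 = 4.

x ≡ 433 (mod 3003).


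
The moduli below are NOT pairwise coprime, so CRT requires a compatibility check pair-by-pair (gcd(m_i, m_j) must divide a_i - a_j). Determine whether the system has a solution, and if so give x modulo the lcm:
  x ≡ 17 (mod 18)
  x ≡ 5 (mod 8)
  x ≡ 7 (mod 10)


Moduli 18, 8, 10 are not pairwise coprime, so CRT works modulo lcm(m_i) when all pairwise compatibility conditions hold.
Pairwise compatibility: gcd(m_i, m_j) must divide a_i - a_j for every pair.
Merge one congruence at a time:
  Start: x ≡ 17 (mod 18).
  Combine with x ≡ 5 (mod 8): gcd(18, 8) = 2; 5 - 17 = -12, which IS divisible by 2, so compatible.
    Write x = 17 + 18·t and substitute into x ≡ 5 (mod 8): 18·t ≡ 5 − 17 = -12 (mod 8).
    Divide the congruence (and modulus) by g = 2: 9·t ≡ -6 (mod 4).
    Reduce coefficients mod 4: 1·t ≡ 2 (mod 4).
    So t ≡ 2 (mod 4).
    Then x = 17 + 18·2 = 53, valid modulo lcm(18, 8) = 72: x ≡ 53 (mod 72).
  Combine with x ≡ 7 (mod 10): gcd(72, 10) = 2; 7 - 53 = -46, which IS divisible by 2, so compatible.
    Write x = 53 + 72·t and substitute into x ≡ 7 (mod 10): 72·t ≡ 7 − 53 = -46 (mod 10).
    Divide the congruence (and modulus) by g = 2: 36·t ≡ -23 (mod 5).
    Reduce coefficients mod 5: 1·t ≡ 2 (mod 5).
    So t ≡ 2 (mod 5).
    Then x = 53 + 72·2 = 197, valid modulo lcm(72, 10) = 360: x ≡ 197 (mod 360).
Verify: 197 mod 18 = 17, 197 mod 8 = 5, 197 mod 10 = 7.

x ≡ 197 (mod 360).


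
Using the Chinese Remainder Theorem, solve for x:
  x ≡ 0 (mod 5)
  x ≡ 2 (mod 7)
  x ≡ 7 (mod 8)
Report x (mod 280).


Moduli 5, 7, 8 are pairwise coprime; by CRT there is a unique solution modulo M = 5 · 7 · 8 = 280.
Solve pairwise, accumulating the modulus:
  Start with x ≡ 0 (mod 5).
  Combine with x ≡ 2 (mod 7): since gcd(5, 7) = 1, we get a unique residue mod 35.
    Write x = 0 + 5·t and substitute into x ≡ 2 (mod 7): 5·t ≡ 2 − 0 = 2 (mod 7).
    The inverse of 5 mod 7 is 3 (since 5·3 = 15 = 2·7 + 1), so t ≡ 3·2 = 6 ≡ 6 (mod 7).
    Then x = 0 + 5·6 = 30, valid modulo lcm(5, 7) = 35: x ≡ 30 (mod 35).
  Combine with x ≡ 7 (mod 8): since gcd(35, 8) = 1, we get a unique residue mod 280.
    Write x = 30 + 35·t and substitute into x ≡ 7 (mod 8): 35·t ≡ 7 − 30 = -23 (mod 8).
    Reduce coefficients mod 8: 3·t ≡ 1 (mod 8).
    The inverse of 3 mod 8 is 3 (since 3·3 = 9 = 1·8 + 1), so t ≡ 3·1 = 3 ≡ 3 (mod 8).
    Then x = 30 + 35·3 = 135, valid modulo lcm(35, 8) = 280: x ≡ 135 (mod 280).
Verify: 135 mod 5 = 0 ✓, 135 mod 7 = 2 ✓, 135 mod 8 = 7 ✓.

x ≡ 135 (mod 280).


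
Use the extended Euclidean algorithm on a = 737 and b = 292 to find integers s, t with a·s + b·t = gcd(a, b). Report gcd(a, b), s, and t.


Euclidean algorithm on (737, 292) — divide until remainder is 0:
  737 = 2 · 292 + 153
  292 = 1 · 153 + 139
  153 = 1 · 139 + 14
  139 = 9 · 14 + 13
  14 = 1 · 13 + 1
  13 = 13 · 1 + 0
gcd(737, 292) = 1.
Track Bezout coefficients alongside the remainders: start with r₀ = 737 = a·1 + b·0 (s = 1, t = 0) and r₁ = 292 = a·0 + b·1 (s = 0, t = 1); each new remainder r_{k+1} = r_{k-1} − q_k·r_k inherits s_{k+1} = s_{k-1} − q_k·s_k, t_{k+1} = t_{k-1} − q_k·t_k, so r_k = a·s_k + b·t_k at every step:
  q = 2: r = 153, s = 1 − 2·0 = 1, t = 0 − 2·1 = -2  (check: 737·1 + 292·(-2) = 153)
  q = 1: r = 139, s = 0 − 1·1 = -1, t = 1 − 1·(-2) = 3  (check: 737·(-1) + 292·3 = 139)
  q = 1: r = 14, s = 1 − 1·(-1) = 2, t = -2 − 1·3 = -5  (check: 737·2 + 292·(-5) = 14)
  q = 9: r = 13, s = -1 − 9·2 = -19, t = 3 − 9·(-5) = 48  (check: 737·(-19) + 292·48 = 13)
  q = 1: r = 1, s = 2 − 1·(-19) = 21, t = -5 − 1·48 = -53  (check: 737·21 + 292·(-53) = 1)
The row with r = 1 (the gcd) gives the Bezout coefficients s = 21, t = -53.
Result: 737 · (21) + 292 · (-53) = 1.

gcd(737, 292) = 1; s = 21, t = -53 (check: 737·21 + 292·(-53) = 1).


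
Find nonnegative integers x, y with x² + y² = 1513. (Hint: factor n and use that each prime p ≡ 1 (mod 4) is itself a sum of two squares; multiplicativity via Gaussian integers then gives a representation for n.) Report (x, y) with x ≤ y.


Step 1: Factor n = 1513 = 17 · 89.
Step 2: Check the mod-4 condition on each prime factor: 17 ≡ 1 (mod 4), exponent 1; 89 ≡ 1 (mod 4), exponent 1.
All primes ≡ 3 (mod 4) appear to even exponent (or don't appear), so by the two-squares theorem n IS expressible as a sum of two squares.
Step 3: Build a representation. Here n = 17 · 89 is a product of primes ≡ 1 (mod 4). Each prime p ≡ 1 (mod 4) is itself a sum of two squares; find a² by testing p − a² for a perfect square:
  17: 17 − 1² = 16 = 4² ⇒ 17 = 1² + 4².
  89: 89 − 1² = 88, 89 − 2² = 85, 89 − 3² = 80, 89 − 4² = 73, 89 − 5² = 64 = 8² ⇒ 89 = 5² + 8².
  Combine using the Brahmagupta–Fibonacci identity (a² + b²)(c² + d²) = (ac − bd)² + (ad + bc)² = (ac + bd)² + (ad − bc)²:
  17 · 89 = 1513: from (1² + 4²)(5² + 8²), take (1·5 − 4·8, 1·8 + 4·5) = (5 − 32, 8 + 20) = (-27, 28); dropping signs (only squares matter) gives (27, 28); check 27² + 28² = 729 + 784 = 1513 ✓.
Step 4: Order so x ≤ y and verify: 27² + 28² = 729 + 784 = 1513 = n. ✓

n = 1513 = 27² + 28² (one valid representation with x ≤ y).


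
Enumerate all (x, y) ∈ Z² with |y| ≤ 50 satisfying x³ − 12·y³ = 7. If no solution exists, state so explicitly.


The equation is x³ - 12y³ = 7. For fixed y, x³ = 12·y³ + 7, so a solution requires the RHS to be a perfect cube.
Strategy: iterate y from -50 to 50, compute RHS = 12·y³ + 7, and check whether it is a (positive or negative) perfect cube.
Check small values of y:
  y = 0: RHS = 7 is not a perfect cube.
  y = 1: RHS = 19 is not a perfect cube.
  y = -1: RHS = -5 is not a perfect cube.
  y = 2: RHS = 103 is not a perfect cube.
  y = -2: RHS = -89 is not a perfect cube.
  y = 3: RHS = 331 is not a perfect cube.
  y = -3: RHS = -317 is not a perfect cube.
Continuing the search up to |y| = 50 finds no solutions either.
No (x, y) in the scanned range satisfies the equation.

No integer solutions with |y| ≤ 50.


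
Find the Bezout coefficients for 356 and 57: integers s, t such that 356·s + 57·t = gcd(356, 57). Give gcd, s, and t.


Euclidean algorithm on (356, 57) — divide until remainder is 0:
  356 = 6 · 57 + 14
  57 = 4 · 14 + 1
  14 = 14 · 1 + 0
gcd(356, 57) = 1.
Track Bezout coefficients alongside the remainders: start with r₀ = 356 = a·1 + b·0 (s = 1, t = 0) and r₁ = 57 = a·0 + b·1 (s = 0, t = 1); each new remainder r_{k+1} = r_{k-1} − q_k·r_k inherits s_{k+1} = s_{k-1} − q_k·s_k, t_{k+1} = t_{k-1} − q_k·t_k, so r_k = a·s_k + b·t_k at every step:
  q = 6: r = 14, s = 1 − 6·0 = 1, t = 0 − 6·1 = -6  (check: 356·1 + 57·(-6) = 14)
  q = 4: r = 1, s = 0 − 4·1 = -4, t = 1 − 4·(-6) = 25  (check: 356·(-4) + 57·25 = 1)
The row with r = 1 (the gcd) gives the Bezout coefficients s = -4, t = 25.
Result: 356 · (-4) + 57 · (25) = 1.

gcd(356, 57) = 1; s = -4, t = 25 (check: 356·(-4) + 57·25 = 1).


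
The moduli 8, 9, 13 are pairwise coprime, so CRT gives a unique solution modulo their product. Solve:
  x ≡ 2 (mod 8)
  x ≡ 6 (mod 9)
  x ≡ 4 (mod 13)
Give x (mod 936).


Moduli 8, 9, 13 are pairwise coprime; by CRT there is a unique solution modulo M = 8 · 9 · 13 = 936.
Solve pairwise, accumulating the modulus:
  Start with x ≡ 2 (mod 8).
  Combine with x ≡ 6 (mod 9): since gcd(8, 9) = 1, we get a unique residue mod 72.
    Write x = 2 + 8·t and substitute into x ≡ 6 (mod 9): 8·t ≡ 6 − 2 = 4 (mod 9).
    The inverse of 8 mod 9 is 8 (since 8·8 = 64 = 7·9 + 1), so t ≡ 8·4 = 32 ≡ 5 (mod 9).
    Then x = 2 + 8·5 = 42, valid modulo lcm(8, 9) = 72: x ≡ 42 (mod 72).
  Combine with x ≡ 4 (mod 13): since gcd(72, 13) = 1, we get a unique residue mod 936.
    Write x = 42 + 72·t and substitute into x ≡ 4 (mod 13): 72·t ≡ 4 − 42 = -38 (mod 13).
    Reduce coefficients mod 13: 7·t ≡ 1 (mod 13).
    The inverse of 7 mod 13 is 2 (since 7·2 = 14 = 1·13 + 1), so t ≡ 2·1 = 2 ≡ 2 (mod 13).
    Then x = 42 + 72·2 = 186, valid modulo lcm(72, 13) = 936: x ≡ 186 (mod 936).
Verify: 186 mod 8 = 2 ✓, 186 mod 9 = 6 ✓, 186 mod 13 = 4 ✓.

x ≡ 186 (mod 936).
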